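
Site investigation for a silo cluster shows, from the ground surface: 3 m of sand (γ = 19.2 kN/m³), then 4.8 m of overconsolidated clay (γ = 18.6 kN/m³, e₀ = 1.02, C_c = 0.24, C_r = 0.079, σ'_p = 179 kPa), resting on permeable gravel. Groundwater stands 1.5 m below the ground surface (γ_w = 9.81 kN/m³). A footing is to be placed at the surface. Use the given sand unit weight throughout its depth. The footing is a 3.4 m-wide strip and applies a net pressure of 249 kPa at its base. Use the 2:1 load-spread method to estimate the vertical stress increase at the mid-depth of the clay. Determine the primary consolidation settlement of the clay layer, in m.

Mid-depth of clay below the ground surface: z = 3 + 4.8/2 = 5.4 m.
Total vertical stress at mid-clay: σ_v = 19.2×3 + 18.6×2.4 = 102.24 kPa.
Pore pressure: u = 9.81×(5.4 − 1.5) = 38.259 kPa.
Initial effective stress: σ'_0 = σ_v − u = 102.24 − 38.259 = 63.981 kPa.
Stress increase at mid-clay by the 2:1 spreading method:
Δσ = qB/(B+z) = 249×3.4/(3.4+5.4) = 96.205 kPa
Final effective stress: σ'_f = 63.981 + 96.205 = 160.19 kPa.
σ'_f = 160.19 ≤ σ'_p = 179 kPa, so the clay remains overconsolidated and only the recompression index applies:
S_c = C_r·H/(1+e₀)·log₁₀(σ'_f/σ'_0) = 0.079×4.8/2.02×log₁₀(160.19/63.981)
    = 0.18772 × 0.39858 = 0.07482 m

S_c ≈ 0.0748 m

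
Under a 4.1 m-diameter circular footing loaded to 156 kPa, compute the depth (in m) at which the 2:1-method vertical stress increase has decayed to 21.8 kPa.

z ≈ 6.87 m

2:1 spreading — at depth z the loaded area has grown by z in each plan dimension:
qD²/(D+z)² = Δσ_z ⇒ z = D(√(q/Δσ_z) − 1) = 4.1×(√(156/21.8) − 1) = 6.868 m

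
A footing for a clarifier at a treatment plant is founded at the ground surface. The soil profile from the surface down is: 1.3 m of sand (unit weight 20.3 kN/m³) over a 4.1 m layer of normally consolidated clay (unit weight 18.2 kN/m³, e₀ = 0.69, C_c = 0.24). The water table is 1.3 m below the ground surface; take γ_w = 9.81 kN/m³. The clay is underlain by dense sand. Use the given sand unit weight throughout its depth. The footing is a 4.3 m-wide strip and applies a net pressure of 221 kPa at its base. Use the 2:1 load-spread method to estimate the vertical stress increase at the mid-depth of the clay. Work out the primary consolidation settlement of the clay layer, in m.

S_c ≈ 0.341 m

Mid-depth of clay below the ground surface: z = 1.3 + 4.1/2 = 3.35 m.
Total vertical stress at mid-clay: σ_v = 20.3×1.3 + 18.2×2.05 = 63.7 kPa.
Pore pressure: u = 9.81×(3.35 − 1.3) = 20.11 kPa.
Initial effective stress: σ'_0 = σ_v − u = 63.7 − 20.11 = 43.59 kPa.
Stress increase at mid-clay by the 2:1 spreading method:
Δσ = qB/(B+z) = 221×4.3/(4.3+3.35) = 124.22 kPa
Final effective stress: σ'_f = σ'_0 + Δσ = 43.59 + 124.22 = 167.81 kPa.
Normally consolidated clay, so the full stress increment lies on the virgin compression line:
S_c = C_c·H/(1+e₀)·log₁₀(σ'_f/σ'_0) = 0.24×4.1/(1+0.69)×log₁₀(167.81/43.59)
    = 0.58225 × 0.58543 = 0.3409 m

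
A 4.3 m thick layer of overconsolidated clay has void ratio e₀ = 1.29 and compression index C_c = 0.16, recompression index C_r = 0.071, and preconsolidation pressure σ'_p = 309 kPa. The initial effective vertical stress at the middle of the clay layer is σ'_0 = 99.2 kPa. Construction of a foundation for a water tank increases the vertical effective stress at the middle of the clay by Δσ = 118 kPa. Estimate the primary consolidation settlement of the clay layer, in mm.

Final effective stress: σ'_f = 99.2 + 118 = 217.2 kPa.
σ'_f = 217.2 ≤ σ'_p = 309 kPa, so the clay remains overconsolidated and only the recompression index applies:
S_c = C_r·H/(1+e₀)·log₁₀(σ'_f/σ'_0) = 0.071×4.3/2.29×log₁₀(217.2/99.2)
    = 0.13332 × 0.34035 = 0.04537 m

S_c ≈ 45.4 mm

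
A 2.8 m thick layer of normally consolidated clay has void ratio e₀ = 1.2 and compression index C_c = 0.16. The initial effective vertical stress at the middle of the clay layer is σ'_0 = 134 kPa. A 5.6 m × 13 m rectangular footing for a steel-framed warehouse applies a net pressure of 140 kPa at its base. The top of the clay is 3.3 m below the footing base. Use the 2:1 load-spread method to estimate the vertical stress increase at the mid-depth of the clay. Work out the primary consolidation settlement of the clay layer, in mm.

Mid-depth of clay below the footing base: z = 3.3 + 2.8/2 = 4.7 m.
Stress increase at mid-clay by the 2:1 spreading method:
Δσ = qBL/((B+z)(L+z)) = 140×5.6×13/((5.6+4.7)(13+4.7)) = 55.905 kPa
Final effective stress: σ'_f = σ'_0 + Δσ = 134 + 55.905 = 189.91 kPa.
Normally consolidated clay, so the full stress increment lies on the virgin compression line:
S_c = C_c·H/(1+e₀)·log₁₀(σ'_f/σ'_0) = 0.16×2.8/(1+1.2)×log₁₀(189.91/134)
    = 0.20364 × 0.15144 = 0.03084 m

S_c ≈ 30.8 mm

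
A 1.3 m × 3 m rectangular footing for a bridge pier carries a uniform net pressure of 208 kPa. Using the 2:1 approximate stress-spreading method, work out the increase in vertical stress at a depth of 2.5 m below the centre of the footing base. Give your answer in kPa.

Δσ_z ≈ 38.8 kPa

By the 2:1 method the load spreads at 1 horizontal : 2 vertical, so at depth z the loaded area has grown by z in each plan dimension:
Δσ = qBL/((B+z)(L+z)) = 208×1.3×3/((1.3+2.5)(3+2.5)) = 38.813 kPa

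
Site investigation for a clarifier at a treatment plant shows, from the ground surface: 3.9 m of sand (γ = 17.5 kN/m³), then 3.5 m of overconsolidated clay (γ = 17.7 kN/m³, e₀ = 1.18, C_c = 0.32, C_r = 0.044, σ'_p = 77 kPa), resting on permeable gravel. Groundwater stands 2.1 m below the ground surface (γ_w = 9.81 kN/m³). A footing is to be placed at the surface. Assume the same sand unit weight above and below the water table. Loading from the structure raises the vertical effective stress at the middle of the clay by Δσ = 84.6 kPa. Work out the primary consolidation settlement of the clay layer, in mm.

S_c ≈ 153 mm

Mid-depth of clay below the ground surface: z = 3.9 + 3.5/2 = 5.65 m.
Total vertical stress at mid-clay: σ_v = 17.5×3.9 + 17.7×1.75 = 99.225 kPa.
Pore pressure: u = 9.81×(5.65 − 2.1) = 34.825 kPa.
Initial effective stress: σ'_0 = σ_v − u = 99.225 − 34.825 = 64.4 kPa.
Final effective stress: σ'_f = 64.4 + 84.6 = 149 kPa.
σ'_f = 149 > σ'_p = 77 kPa, so the stress path crosses the preconsolidation pressure — recompression up to σ'_p, then virgin compression beyond:
S_c = H/(1+e₀)·[C_r·log₁₀(σ'_p/σ'_0) + C_c·log₁₀(σ'_f/σ'_p)]
    = 3.5/2.18 × [0.044×log₁₀(77/64.4) + 0.32×log₁₀(149/77)]
    = 1.6055 × [0.0034146 + 0.091743] = 0.1528 m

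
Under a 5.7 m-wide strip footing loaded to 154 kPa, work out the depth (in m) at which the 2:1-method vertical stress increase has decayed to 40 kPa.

2:1 spreading — at depth z the loaded area has grown by z in each plan dimension:
qB/(B+z) = Δσ_z ⇒ z = qB/Δσ_z − B = 154×5.7/40 − 5.7 = 16.25 m

z ≈ 16.2 m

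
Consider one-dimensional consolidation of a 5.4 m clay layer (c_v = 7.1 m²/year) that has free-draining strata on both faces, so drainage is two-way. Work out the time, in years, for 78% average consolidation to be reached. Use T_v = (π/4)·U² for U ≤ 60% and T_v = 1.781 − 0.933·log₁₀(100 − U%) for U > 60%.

t ≈ 0.543 years

Drainage path length: H_d = H/2 = 2.7 m (double drainage).
U > 60%: T_v = 1.781 − 0.933·log₁₀(100 − 78) = 0.52852.
t = T_v·H_d²/c_v = 0.52852×2.7²/7.1 = 0.5427 years.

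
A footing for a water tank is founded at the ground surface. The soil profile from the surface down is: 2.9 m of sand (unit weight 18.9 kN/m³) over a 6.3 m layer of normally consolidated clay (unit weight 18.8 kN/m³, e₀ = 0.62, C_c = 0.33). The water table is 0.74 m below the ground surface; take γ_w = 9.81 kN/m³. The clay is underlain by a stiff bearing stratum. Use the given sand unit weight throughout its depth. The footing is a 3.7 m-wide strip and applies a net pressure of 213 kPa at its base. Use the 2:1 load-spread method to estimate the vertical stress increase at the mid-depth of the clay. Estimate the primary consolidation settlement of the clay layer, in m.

S_c ≈ 0.465 m

Mid-depth of clay below the ground surface: z = 2.9 + 6.3/2 = 6.05 m.
Total vertical stress at mid-clay: σ_v = 18.9×2.9 + 18.8×3.15 = 114.03 kPa.
Pore pressure: u = 9.81×(6.05 − 0.74) = 52.091 kPa.
Initial effective stress: σ'_0 = σ_v − u = 114.03 − 52.091 = 61.939 kPa.
Stress increase at mid-clay by the 2:1 spreading method:
Δσ = qB/(B+z) = 213×3.7/(3.7+6.05) = 80.831 kPa
Final effective stress: σ'_f = σ'_0 + Δσ = 61.939 + 80.831 = 142.77 kPa.
Normally consolidated clay, so the full stress increment lies on the virgin compression line:
S_c = C_c·H/(1+e₀)·log₁₀(σ'_f/σ'_0) = 0.33×6.3/(1+0.62)×log₁₀(142.77/61.939)
    = 1.2833 × 0.36267 = 0.4654 m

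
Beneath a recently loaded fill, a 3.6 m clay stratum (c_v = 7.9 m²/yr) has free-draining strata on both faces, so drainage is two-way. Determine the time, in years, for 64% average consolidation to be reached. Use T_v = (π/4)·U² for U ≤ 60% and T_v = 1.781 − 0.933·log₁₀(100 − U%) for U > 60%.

t ≈ 0.135 years

Drainage path length: H_d = H/2 = 1.8 m (double drainage).
U > 60%: T_v = 1.781 − 0.933·log₁₀(100 − 64) = 0.32897.
t = T_v·H_d²/c_v = 0.32897×1.8²/7.9 = 0.1349 years.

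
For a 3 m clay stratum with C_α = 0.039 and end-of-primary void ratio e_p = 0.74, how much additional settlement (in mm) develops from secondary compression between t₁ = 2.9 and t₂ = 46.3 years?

S_s ≈ 80.9 mm

Secondary compression: S_s = C_α·H/(1+e_p)·log₁₀(t₂/t₁)
S_s = 0.039×3/(1+0.74)×log₁₀(46.3/2.9)
    = 0.06724 × 1.203 = 0.0809 m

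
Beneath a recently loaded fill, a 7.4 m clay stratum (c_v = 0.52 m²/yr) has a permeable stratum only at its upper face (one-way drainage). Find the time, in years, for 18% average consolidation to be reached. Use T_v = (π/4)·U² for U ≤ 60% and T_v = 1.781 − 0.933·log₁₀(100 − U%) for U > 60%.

t ≈ 2.68 years

Drainage path length: H_d = H = 7.4 m (single drainage).
U ≤ 60%: T_v = (π/4)·U² = (π/4)×0.18² = 0.025447.
t = T_v·H_d²/c_v = 0.025447×7.4²/0.52 = 2.68 years.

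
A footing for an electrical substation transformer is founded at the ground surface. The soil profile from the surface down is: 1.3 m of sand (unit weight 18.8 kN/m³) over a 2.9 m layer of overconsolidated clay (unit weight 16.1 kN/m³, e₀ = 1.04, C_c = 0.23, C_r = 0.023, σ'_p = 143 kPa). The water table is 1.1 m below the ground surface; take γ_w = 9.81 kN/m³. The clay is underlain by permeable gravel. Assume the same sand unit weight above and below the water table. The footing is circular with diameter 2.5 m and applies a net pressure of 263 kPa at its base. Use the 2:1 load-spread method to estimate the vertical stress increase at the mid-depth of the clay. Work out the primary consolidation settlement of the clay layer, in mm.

S_c ≈ 15.1 mm

Mid-depth of clay below the ground surface: z = 1.3 + 2.9/2 = 2.75 m.
Total vertical stress at mid-clay: σ_v = 18.8×1.3 + 16.1×1.45 = 47.785 kPa.
Pore pressure: u = 9.81×(2.75 − 1.1) = 16.186 kPa.
Initial effective stress: σ'_0 = σ_v − u = 47.785 − 16.186 = 31.599 kPa.
Stress increase at mid-clay by the 2:1 spreading method:
Δσ ≈ qD²/(D+z)² = 263×2.5²/(2.5+2.75)² = 59.637 kPa
Final effective stress: σ'_f = 31.599 + 59.637 = 91.236 kPa.
σ'_f = 91.236 ≤ σ'_p = 143 kPa, so the clay remains overconsolidated and only the recompression index applies:
S_c = C_r·H/(1+e₀)·log₁₀(σ'_f/σ'_0) = 0.023×2.9/2.04×log₁₀(91.236/31.599)
    = 0.032697 × 0.46049 = 0.01506 m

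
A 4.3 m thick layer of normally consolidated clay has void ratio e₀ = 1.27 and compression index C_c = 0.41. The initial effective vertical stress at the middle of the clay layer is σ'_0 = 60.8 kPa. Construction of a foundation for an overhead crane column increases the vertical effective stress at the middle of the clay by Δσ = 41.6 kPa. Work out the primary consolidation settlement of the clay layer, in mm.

S_c ≈ 176 mm

Final effective stress: σ'_f = σ'_0 + Δσ = 60.8 + 41.6 = 102.4 kPa.
Normally consolidated clay, so the full stress increment lies on the virgin compression line:
S_c = C_c·H/(1+e₀)·log₁₀(σ'_f/σ'_0) = 0.41×4.3/(1+1.27)×log₁₀(102.4/60.8)
    = 0.77665 × 0.2264 = 0.1758 m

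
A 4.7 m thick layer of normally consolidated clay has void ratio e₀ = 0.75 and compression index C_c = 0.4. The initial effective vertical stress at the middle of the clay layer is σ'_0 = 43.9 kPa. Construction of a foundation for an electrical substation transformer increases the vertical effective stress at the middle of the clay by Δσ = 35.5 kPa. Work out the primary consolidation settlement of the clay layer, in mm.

S_c ≈ 276 mm

Final effective stress: σ'_f = σ'_0 + Δσ = 43.9 + 35.5 = 79.4 kPa.
Normally consolidated clay, so the full stress increment lies on the virgin compression line:
S_c = C_c·H/(1+e₀)·log₁₀(σ'_f/σ'_0) = 0.4×4.7/(1+0.75)×log₁₀(79.4/43.9)
    = 1.0743 × 0.25736 = 0.2765 m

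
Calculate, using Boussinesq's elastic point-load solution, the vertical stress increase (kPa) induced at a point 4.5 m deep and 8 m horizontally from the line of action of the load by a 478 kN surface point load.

Boussinesq vertical stress below a point load on an elastic half-space:
Δσ_z = 3P/(2πz²) · [1 + (r/z)²]^(−5/2)
r/z = 8/4.5 = 1.7778; [1+(r/z)²]^(−5/2) = 0.028323.
Δσ_z = 3×478/(2π×4.5²) × 0.028323 = 11.271 × 0.028323 = 0.3192 kPa

Δσ_z ≈ 0.319 kPa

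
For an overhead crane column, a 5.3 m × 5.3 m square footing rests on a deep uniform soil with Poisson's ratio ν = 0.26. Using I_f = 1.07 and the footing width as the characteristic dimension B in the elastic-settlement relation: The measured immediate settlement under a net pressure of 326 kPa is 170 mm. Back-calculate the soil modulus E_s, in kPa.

E_s ≈ 10100 kPa

S_e = q·B·(1−ν²)/E_s · I_f  ⇒  E_s = q·B·(1−ν²)·I_f / S_e.
E_s = 326 × 5.3 × 0.9324 × 1.07 / 0.17 = 10140 kPa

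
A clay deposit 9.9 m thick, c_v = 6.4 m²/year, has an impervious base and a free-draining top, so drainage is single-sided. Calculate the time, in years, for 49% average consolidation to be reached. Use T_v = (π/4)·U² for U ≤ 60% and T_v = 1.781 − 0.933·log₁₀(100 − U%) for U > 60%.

t ≈ 2.89 years

Drainage path length: H_d = H = 9.9 m (single drainage).
U ≤ 60%: T_v = (π/4)·U² = (π/4)×0.49² = 0.18857.
t = T_v·H_d²/c_v = 0.18857×9.9²/6.4 = 2.888 years.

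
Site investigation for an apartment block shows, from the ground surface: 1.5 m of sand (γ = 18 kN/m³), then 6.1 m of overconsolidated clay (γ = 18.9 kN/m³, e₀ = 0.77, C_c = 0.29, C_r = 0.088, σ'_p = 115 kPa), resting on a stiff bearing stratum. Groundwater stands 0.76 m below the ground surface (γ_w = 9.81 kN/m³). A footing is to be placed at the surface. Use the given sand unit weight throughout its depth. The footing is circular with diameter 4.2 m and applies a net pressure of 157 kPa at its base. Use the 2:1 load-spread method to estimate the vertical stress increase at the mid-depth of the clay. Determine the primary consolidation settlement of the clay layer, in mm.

S_c ≈ 74.6 mm

Mid-depth of clay below the ground surface: z = 1.5 + 6.1/2 = 4.55 m.
Total vertical stress at mid-clay: σ_v = 18×1.5 + 18.9×3.05 = 84.645 kPa.
Pore pressure: u = 9.81×(4.55 − 0.76) = 37.18 kPa.
Initial effective stress: σ'_0 = σ_v − u = 84.645 − 37.18 = 47.465 kPa.
Stress increase at mid-clay by the 2:1 spreading method:
Δσ ≈ qD²/(D+z)² = 157×4.2²/(4.2+4.55)² = 36.173 kPa
Final effective stress: σ'_f = 47.465 + 36.173 = 83.638 kPa.
σ'_f = 83.638 ≤ σ'_p = 115 kPa, so the clay remains overconsolidated and only the recompression index applies:
S_c = C_r·H/(1+e₀)·log₁₀(σ'_f/σ'_0) = 0.088×6.1/1.77×log₁₀(83.638/47.465)
    = 0.30327 × 0.24603 = 0.07461 m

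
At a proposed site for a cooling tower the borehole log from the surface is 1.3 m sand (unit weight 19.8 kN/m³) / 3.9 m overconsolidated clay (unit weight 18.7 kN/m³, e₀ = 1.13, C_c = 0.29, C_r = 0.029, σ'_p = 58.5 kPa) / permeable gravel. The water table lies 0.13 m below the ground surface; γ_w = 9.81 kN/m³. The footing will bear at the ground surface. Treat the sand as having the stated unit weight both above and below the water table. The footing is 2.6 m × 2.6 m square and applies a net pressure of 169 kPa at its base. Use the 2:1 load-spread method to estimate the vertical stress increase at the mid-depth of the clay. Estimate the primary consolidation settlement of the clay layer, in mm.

Mid-depth of clay below the ground surface: z = 1.3 + 3.9/2 = 3.25 m.
Total vertical stress at mid-clay: σ_v = 19.8×1.3 + 18.7×1.95 = 62.205 kPa.
Pore pressure: u = 9.81×(3.25 − 0.13) = 30.607 kPa.
Initial effective stress: σ'_0 = σ_v − u = 62.205 − 30.607 = 31.598 kPa.
Stress increase at mid-clay by the 2:1 spreading method:
Δσ = qBL/((B+z)(L+z)) = 169×2.6×2.6/((2.6+3.25)(2.6+3.25)) = 33.383 kPa
Final effective stress: σ'_f = 31.598 + 33.383 = 64.981 kPa.
σ'_f = 64.981 > σ'_p = 58.5 kPa, so the stress path crosses the preconsolidation pressure — recompression up to σ'_p, then virgin compression beyond:
S_c = H/(1+e₀)·[C_r·log₁₀(σ'_p/σ'_0) + C_c·log₁₀(σ'_f/σ'_p)]
    = 3.9/2.13 × [0.029×log₁₀(58.5/31.598) + 0.29×log₁₀(64.981/58.5)]
    = 1.831 × [0.0077574 + 0.013233] = 0.03843 m

S_c ≈ 38.4 mm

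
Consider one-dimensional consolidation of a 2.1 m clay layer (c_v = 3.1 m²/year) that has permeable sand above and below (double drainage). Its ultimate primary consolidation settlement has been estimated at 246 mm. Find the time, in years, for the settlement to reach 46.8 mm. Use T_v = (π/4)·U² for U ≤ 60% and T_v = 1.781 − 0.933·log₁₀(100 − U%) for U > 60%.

Drainage path length: H_d = H/2 = 1.05 m (double drainage).
U = S(t)/S_ult = 46.8/246 = 0.1902.
U ≤ 60%: T_v = (π/4)·U² = (π/4)×0.19024² = 0.028426.
t = T_v·H_d²/c_v = 0.028426×1.05²/3.1 = 0.01011 years.

t ≈ 0.0101 years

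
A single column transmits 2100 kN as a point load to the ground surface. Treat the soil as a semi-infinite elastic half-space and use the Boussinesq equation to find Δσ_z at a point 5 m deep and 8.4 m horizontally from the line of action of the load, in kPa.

Δσ_z ≈ 1.4 kPa

Boussinesq vertical stress below a point load on an elastic half-space:
Δσ_z = 3P/(2πz²) · [1 + (r/z)²]^(−5/2)
r/z = 8.4/5 = 1.68; [1+(r/z)²]^(−5/2) = 0.035007.
Δσ_z = 3×2100/(2π×5²) × 0.035007 = 40.107 × 0.035007 = 1.404 kPa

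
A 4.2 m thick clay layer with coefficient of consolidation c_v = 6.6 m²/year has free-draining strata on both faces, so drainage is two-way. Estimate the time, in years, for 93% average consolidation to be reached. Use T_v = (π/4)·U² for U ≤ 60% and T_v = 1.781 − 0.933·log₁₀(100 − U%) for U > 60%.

t ≈ 0.663 years

Drainage path length: H_d = H/2 = 2.1 m (double drainage).
U > 60%: T_v = 1.781 − 0.933·log₁₀(100 − 93) = 0.99252.
t = T_v·H_d²/c_v = 0.99252×2.1²/6.6 = 0.6632 years.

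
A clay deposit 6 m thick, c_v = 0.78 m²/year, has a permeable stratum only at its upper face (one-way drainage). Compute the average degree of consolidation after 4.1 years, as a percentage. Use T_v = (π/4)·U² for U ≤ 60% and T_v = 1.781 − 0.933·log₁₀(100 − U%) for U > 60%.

U ≈ 33.6 %

Drainage path length: H_d = H = 6 m (single drainage).
T_v = c_v·t/H_d² = 0.78×4.1/6² = 0.088833.
T_v = 0.088833 corresponds to the U ≤ 60% branch:
U = √(4T_v/π) = 0.3363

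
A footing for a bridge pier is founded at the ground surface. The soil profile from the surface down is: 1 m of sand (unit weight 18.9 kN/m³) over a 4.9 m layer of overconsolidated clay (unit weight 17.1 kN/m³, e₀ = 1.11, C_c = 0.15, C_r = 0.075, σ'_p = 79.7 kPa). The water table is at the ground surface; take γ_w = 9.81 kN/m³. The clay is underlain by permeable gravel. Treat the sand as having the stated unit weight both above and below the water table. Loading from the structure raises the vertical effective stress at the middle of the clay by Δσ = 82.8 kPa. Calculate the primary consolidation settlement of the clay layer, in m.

Mid-depth of clay below the ground surface: z = 1 + 4.9/2 = 3.45 m.
Total vertical stress at mid-clay: σ_v = 18.9×1 + 17.1×2.45 = 60.795 kPa.
Pore pressure: u = 9.81×(3.45 − 0) = 33.845 kPa.
Initial effective stress: σ'_0 = σ_v − u = 60.795 − 33.845 = 26.95 kPa.
Final effective stress: σ'_f = 26.95 + 82.8 = 109.75 kPa.
σ'_f = 109.75 > σ'_p = 79.7 kPa, so the stress path crosses the preconsolidation pressure — recompression up to σ'_p, then virgin compression beyond:
S_c = H/(1+e₀)·[C_r·log₁₀(σ'_p/σ'_0) + C_c·log₁₀(σ'_f/σ'_p)]
    = 4.9/2.11 × [0.075×log₁₀(79.7/26.95) + 0.15×log₁₀(109.75/79.7)]
    = 2.3223 × [0.035317 + 0.020842] = 0.1304 m

S_c ≈ 0.13 m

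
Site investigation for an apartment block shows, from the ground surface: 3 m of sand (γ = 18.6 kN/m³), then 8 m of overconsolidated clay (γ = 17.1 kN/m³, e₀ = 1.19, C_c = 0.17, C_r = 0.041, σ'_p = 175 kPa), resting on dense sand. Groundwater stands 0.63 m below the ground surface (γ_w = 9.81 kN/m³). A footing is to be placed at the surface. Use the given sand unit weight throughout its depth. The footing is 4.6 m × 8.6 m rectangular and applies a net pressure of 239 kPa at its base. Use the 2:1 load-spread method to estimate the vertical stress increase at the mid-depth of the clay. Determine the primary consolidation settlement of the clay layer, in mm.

Mid-depth of clay below the ground surface: z = 3 + 8/2 = 7 m.
Total vertical stress at mid-clay: σ_v = 18.6×3 + 17.1×4 = 124.2 kPa.
Pore pressure: u = 9.81×(7 − 0.63) = 62.49 kPa.
Initial effective stress: σ'_0 = σ_v − u = 124.2 − 62.49 = 61.71 kPa.
Stress increase at mid-clay by the 2:1 spreading method:
Δσ = qBL/((B+z)(L+z)) = 239×4.6×8.6/((4.6+7)(8.6+7)) = 52.248 kPa
Final effective stress: σ'_f = 61.71 + 52.248 = 113.96 kPa.
σ'_f = 113.96 ≤ σ'_p = 175 kPa, so the clay remains overconsolidated and only the recompression index applies:
S_c = C_r·H/(1+e₀)·log₁₀(σ'_f/σ'_0) = 0.041×8/2.19×log₁₀(113.96/61.71)
    = 0.14977 × 0.2664 = 0.0399 m

S_c ≈ 39.9 mm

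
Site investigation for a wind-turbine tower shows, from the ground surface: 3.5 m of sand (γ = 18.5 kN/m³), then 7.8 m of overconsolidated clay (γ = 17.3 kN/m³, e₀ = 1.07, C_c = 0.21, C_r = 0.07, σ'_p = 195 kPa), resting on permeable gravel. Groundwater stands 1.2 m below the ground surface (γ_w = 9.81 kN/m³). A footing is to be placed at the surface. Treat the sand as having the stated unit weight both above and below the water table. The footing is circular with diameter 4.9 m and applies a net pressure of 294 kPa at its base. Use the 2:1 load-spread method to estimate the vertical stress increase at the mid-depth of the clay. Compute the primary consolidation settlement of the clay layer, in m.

Mid-depth of clay below the ground surface: z = 3.5 + 7.8/2 = 7.4 m.
Total vertical stress at mid-clay: σ_v = 18.5×3.5 + 17.3×3.9 = 132.22 kPa.
Pore pressure: u = 9.81×(7.4 − 1.2) = 60.822 kPa.
Initial effective stress: σ'_0 = σ_v − u = 132.22 − 60.822 = 71.398 kPa.
Stress increase at mid-clay by the 2:1 spreading method:
Δσ ≈ qD²/(D+z)² = 294×4.9²/(4.9+7.4)² = 46.658 kPa
Final effective stress: σ'_f = 71.398 + 46.658 = 118.06 kPa.
σ'_f = 118.06 ≤ σ'_p = 195 kPa, so the clay remains overconsolidated and only the recompression index applies:
S_c = C_r·H/(1+e₀)·log₁₀(σ'_f/σ'_0) = 0.07×7.8/2.07×log₁₀(118.06/71.398)
    = 0.26377 × 0.21842 = 0.05761 m

S_c ≈ 0.0576 m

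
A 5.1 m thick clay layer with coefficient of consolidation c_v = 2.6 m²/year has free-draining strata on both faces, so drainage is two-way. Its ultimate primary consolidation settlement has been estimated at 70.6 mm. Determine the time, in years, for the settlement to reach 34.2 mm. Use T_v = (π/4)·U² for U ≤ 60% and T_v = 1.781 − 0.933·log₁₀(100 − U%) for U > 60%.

t ≈ 0.461 years

Drainage path length: H_d = H/2 = 2.55 m (double drainage).
U = S(t)/S_ult = 34.2/70.6 = 0.4844.
U ≤ 60%: T_v = (π/4)·U² = (π/4)×0.48442² = 0.1843.
t = T_v·H_d²/c_v = 0.1843×2.55²/2.6 = 0.4609 years.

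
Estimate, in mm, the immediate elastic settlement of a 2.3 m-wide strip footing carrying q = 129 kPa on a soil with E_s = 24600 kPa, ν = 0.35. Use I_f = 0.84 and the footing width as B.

S_e ≈ 8.89 mm

Immediate (elastic) settlement: S_e = q·B·(1−ν²)/E_s · I_f.
S_e = 129 × 2.3 × (1 − 0.35²) / 24600 × 0.84
    = 129 × 2.3 × 0.8775 / 24600 × 0.84
    = 0.00889 m = 8.89 mm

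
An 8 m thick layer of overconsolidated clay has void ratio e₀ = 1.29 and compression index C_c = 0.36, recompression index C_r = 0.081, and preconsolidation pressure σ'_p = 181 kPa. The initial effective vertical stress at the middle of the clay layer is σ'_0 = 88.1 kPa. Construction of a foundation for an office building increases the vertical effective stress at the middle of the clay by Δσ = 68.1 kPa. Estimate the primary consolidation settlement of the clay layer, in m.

S_c ≈ 0.0704 m

Final effective stress: σ'_f = 88.1 + 68.1 = 156.2 kPa.
σ'_f = 156.2 ≤ σ'_p = 181 kPa, so the clay remains overconsolidated and only the recompression index applies:
S_c = C_r·H/(1+e₀)·log₁₀(σ'_f/σ'_0) = 0.081×8/2.29×log₁₀(156.2/88.1)
    = 0.28297 × 0.24871 = 0.07038 m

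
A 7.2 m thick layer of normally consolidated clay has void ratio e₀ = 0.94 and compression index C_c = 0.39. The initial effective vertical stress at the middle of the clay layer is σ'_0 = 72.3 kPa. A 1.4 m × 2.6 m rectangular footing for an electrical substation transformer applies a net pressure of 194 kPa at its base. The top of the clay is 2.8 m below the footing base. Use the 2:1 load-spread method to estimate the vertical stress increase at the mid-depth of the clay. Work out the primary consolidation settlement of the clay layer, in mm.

S_c ≈ 81.9 mm

Mid-depth of clay below the footing base: z = 2.8 + 7.2/2 = 6.4 m.
Stress increase at mid-clay by the 2:1 spreading method:
Δσ = qBL/((B+z)(L+z)) = 194×1.4×2.6/((1.4+6.4)(2.6+6.4)) = 10.059 kPa
Final effective stress: σ'_f = σ'_0 + Δσ = 72.3 + 10.059 = 82.359 kPa.
Normally consolidated clay, so the full stress increment lies on the virgin compression line:
S_c = C_c·H/(1+e₀)·log₁₀(σ'_f/σ'_0) = 0.39×7.2/(1+0.94)×log₁₀(82.359/72.3)
    = 1.4474 × 0.056573 = 0.08188 m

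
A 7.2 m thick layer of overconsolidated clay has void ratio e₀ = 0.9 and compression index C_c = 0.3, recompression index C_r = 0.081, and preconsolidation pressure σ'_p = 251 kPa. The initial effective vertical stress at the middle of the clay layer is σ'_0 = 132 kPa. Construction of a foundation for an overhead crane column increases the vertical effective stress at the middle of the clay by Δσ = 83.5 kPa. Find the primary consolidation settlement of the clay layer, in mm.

Final effective stress: σ'_f = 132 + 83.5 = 215.5 kPa.
σ'_f = 215.5 ≤ σ'_p = 251 kPa, so the clay remains overconsolidated and only the recompression index applies:
S_c = C_r·H/(1+e₀)·log₁₀(σ'_f/σ'_0) = 0.081×7.2/1.9×log₁₀(215.5/132)
    = 0.30695 × 0.21287 = 0.06534 m

S_c ≈ 65.3 mm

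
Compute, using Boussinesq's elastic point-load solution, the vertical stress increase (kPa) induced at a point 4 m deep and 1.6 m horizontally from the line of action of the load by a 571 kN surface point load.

Δσ_z ≈ 11.8 kPa

Boussinesq vertical stress below a point load on an elastic half-space:
Δσ_z = 3P/(2πz²) · [1 + (r/z)²]^(−5/2)
r/z = 1.6/4 = 0.4; [1+(r/z)²]^(−5/2) = 0.69001.
Δσ_z = 3×571/(2π×4²) × 0.69001 = 17.04 × 0.69001 = 11.76 kPa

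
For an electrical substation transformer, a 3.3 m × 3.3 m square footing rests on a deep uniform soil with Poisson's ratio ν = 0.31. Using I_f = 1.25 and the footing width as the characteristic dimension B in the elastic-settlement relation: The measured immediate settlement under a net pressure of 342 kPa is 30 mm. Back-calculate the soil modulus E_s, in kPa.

S_e = q·B·(1−ν²)/E_s · I_f  ⇒  E_s = q·B·(1−ν²)·I_f / S_e.
E_s = 342 × 3.3 × 0.9039 × 1.25 / 0.03 = 42510 kPa

E_s ≈ 42500 kPa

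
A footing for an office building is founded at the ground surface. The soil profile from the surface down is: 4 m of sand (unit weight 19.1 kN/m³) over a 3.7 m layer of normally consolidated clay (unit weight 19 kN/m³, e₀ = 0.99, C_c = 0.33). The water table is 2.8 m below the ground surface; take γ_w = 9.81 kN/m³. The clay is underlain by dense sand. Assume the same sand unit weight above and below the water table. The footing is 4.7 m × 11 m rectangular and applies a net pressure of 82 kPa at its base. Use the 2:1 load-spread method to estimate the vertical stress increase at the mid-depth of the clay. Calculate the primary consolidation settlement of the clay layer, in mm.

S_c ≈ 68.3 mm

Mid-depth of clay below the ground surface: z = 4 + 3.7/2 = 5.85 m.
Total vertical stress at mid-clay: σ_v = 19.1×4 + 19×1.85 = 111.55 kPa.
Pore pressure: u = 9.81×(5.85 − 2.8) = 29.921 kPa.
Initial effective stress: σ'_0 = σ_v − u = 111.55 − 29.921 = 81.629 kPa.
Stress increase at mid-clay by the 2:1 spreading method:
Δσ = qBL/((B+z)(L+z)) = 82×4.7×11/((4.7+5.85)(11+5.85)) = 23.848 kPa
Final effective stress: σ'_f = σ'_0 + Δσ = 81.629 + 23.848 = 105.48 kPa.
Normally consolidated clay, so the full stress increment lies on the virgin compression line:
S_c = C_c·H/(1+e₀)·log₁₀(σ'_f/σ'_0) = 0.33×3.7/(1+0.99)×log₁₀(105.48/81.629)
    = 0.61357 × 0.11133 = 0.06831 m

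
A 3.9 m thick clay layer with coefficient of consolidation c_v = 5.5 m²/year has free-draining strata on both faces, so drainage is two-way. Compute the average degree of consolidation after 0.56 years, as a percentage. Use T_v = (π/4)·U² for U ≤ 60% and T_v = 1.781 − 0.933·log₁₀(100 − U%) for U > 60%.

U ≈ 89 %

Drainage path length: H_d = H/2 = 1.95 m (double drainage).
T_v = c_v·t/H_d² = 5.5×0.56/1.95² = 0.80999.
T_v = 0.80999 corresponds to the U > 60% branch:
U = 1 − 10^((1.781 − T_v)/0.933)/100 = 0.8902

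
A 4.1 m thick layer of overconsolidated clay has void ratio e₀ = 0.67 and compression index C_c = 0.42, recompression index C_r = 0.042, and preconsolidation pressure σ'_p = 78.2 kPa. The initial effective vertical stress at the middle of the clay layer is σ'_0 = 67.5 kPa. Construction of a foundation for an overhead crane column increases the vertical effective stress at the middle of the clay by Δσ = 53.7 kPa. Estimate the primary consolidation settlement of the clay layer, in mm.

Final effective stress: σ'_f = 67.5 + 53.7 = 121.2 kPa.
σ'_f = 121.2 > σ'_p = 78.2 kPa, so the stress path crosses the preconsolidation pressure — recompression up to σ'_p, then virgin compression beyond:
S_c = H/(1+e₀)·[C_r·log₁₀(σ'_p/σ'_0) + C_c·log₁₀(σ'_f/σ'_p)]
    = 4.1/1.67 × [0.042×log₁₀(78.2/67.5) + 0.42×log₁₀(121.2/78.2)]
    = 2.4551 × [0.0026839 + 0.079924] = 0.2028 m

S_c ≈ 203 mm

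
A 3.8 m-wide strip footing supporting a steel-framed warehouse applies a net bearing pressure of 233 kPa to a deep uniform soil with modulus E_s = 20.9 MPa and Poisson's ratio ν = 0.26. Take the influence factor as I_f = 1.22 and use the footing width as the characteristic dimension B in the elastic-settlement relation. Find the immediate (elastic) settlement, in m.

Immediate (elastic) settlement: S_e = q·B·(1−ν²)/E_s · I_f.
E_s = 20.9 MPa = 20900 kPa.
S_e = 233 × 3.8 × (1 − 0.26²) / 20900 × 1.22
    = 233 × 3.8 × 0.9324 / 20900 × 1.22
    = 0.04819 m

S_e ≈ 0.0482 m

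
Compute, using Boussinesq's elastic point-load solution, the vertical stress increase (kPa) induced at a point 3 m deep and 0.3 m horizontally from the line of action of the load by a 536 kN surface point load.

Boussinesq vertical stress below a point load on an elastic half-space:
Δσ_z = 3P/(2πz²) · [1 + (r/z)²]^(−5/2)
r/z = 0.3/3 = 0.1; [1+(r/z)²]^(−5/2) = 0.97543.
Δσ_z = 3×536/(2π×3²) × 0.97543 = 28.436 × 0.97543 = 27.74 kPa

Δσ_z ≈ 27.7 kPa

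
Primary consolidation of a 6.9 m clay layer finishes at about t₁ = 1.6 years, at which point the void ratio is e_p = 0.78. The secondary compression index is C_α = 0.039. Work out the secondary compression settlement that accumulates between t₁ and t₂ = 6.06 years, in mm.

Secondary compression: S_s = C_α·H/(1+e_p)·log₁₀(t₂/t₁)
S_s = 0.039×6.9/(1+0.78)×log₁₀(6.06/1.6)
    = 0.1512 × 0.5784 = 0.08744 m

S_s ≈ 87.4 mm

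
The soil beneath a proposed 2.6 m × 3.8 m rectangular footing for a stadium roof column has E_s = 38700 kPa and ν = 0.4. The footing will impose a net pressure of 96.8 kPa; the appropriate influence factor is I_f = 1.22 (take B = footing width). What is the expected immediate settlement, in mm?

Immediate (elastic) settlement: S_e = q·B·(1−ν²)/E_s · I_f.
S_e = 96.8 × 2.6 × (1 − 0.4²) / 38700 × 1.22
    = 96.8 × 2.6 × 0.84 / 38700 × 1.22
    = 0.006665 m = 6.665 mm

S_e ≈ 6.66 mm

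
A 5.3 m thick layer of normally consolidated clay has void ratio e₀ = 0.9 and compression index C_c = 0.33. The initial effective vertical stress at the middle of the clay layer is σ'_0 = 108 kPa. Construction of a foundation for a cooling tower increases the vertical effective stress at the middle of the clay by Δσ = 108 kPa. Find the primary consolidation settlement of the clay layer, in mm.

Final effective stress: σ'_f = σ'_0 + Δσ = 108 + 108 = 216 kPa.
Normally consolidated clay, so the full stress increment lies on the virgin compression line:
S_c = C_c·H/(1+e₀)·log₁₀(σ'_f/σ'_0) = 0.33×5.3/(1+0.9)×log₁₀(216/108)
    = 0.92053 × 0.30103 = 0.2771 m

S_c ≈ 277 mm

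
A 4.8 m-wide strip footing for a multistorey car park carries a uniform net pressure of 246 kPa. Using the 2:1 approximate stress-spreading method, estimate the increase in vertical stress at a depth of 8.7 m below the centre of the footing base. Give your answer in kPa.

By the 2:1 method the load spreads at 1 horizontal : 2 vertical, so at depth z the loaded area has grown by z in each plan dimension:
Δσ = qB/(B+z) = 246×4.8/(4.8+8.7) = 87.467 kPa

Δσ_z ≈ 87.5 kPa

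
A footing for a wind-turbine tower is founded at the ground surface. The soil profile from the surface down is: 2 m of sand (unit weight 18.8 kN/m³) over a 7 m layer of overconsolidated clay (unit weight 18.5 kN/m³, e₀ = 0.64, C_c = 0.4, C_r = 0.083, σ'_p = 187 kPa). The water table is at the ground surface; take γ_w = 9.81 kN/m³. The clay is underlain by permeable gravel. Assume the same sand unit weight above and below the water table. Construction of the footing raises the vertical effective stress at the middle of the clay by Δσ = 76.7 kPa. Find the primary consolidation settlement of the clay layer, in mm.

Mid-depth of clay below the ground surface: z = 2 + 7/2 = 5.5 m.
Total vertical stress at mid-clay: σ_v = 18.8×2 + 18.5×3.5 = 102.35 kPa.
Pore pressure: u = 9.81×(5.5 − 0) = 53.955 kPa.
Initial effective stress: σ'_0 = σ_v − u = 102.35 − 53.955 = 48.395 kPa.
Final effective stress: σ'_f = 48.395 + 76.7 = 125.09 kPa.
σ'_f = 125.09 ≤ σ'_p = 187 kPa, so the clay remains overconsolidated and only the recompression index applies:
S_c = C_r·H/(1+e₀)·log₁₀(σ'_f/σ'_0) = 0.083×7/1.64×log₁₀(125.09/48.395)
    = 0.35427 × 0.41242 = 0.1461 m

S_c ≈ 146 mm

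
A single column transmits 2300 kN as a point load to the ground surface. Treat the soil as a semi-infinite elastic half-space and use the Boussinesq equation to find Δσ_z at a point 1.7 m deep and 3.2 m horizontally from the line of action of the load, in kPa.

Δσ_z ≈ 8.64 kPa

Boussinesq vertical stress below a point load on an elastic half-space:
Δσ_z = 3P/(2πz²) · [1 + (r/z)²]^(−5/2)
r/z = 3.2/1.7 = 1.8824; [1+(r/z)²]^(−5/2) = 0.022729.
Δσ_z = 3×2300/(2π×1.7²) × 0.022729 = 379.99 × 0.022729 = 8.637 kPa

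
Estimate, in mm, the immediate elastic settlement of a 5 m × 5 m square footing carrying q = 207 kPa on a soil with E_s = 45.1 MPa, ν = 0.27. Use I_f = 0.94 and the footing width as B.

Immediate (elastic) settlement: S_e = q·B·(1−ν²)/E_s · I_f.
E_s = 45.1 MPa = 45100 kPa.
S_e = 207 × 5 × (1 − 0.27²) / 45100 × 0.94
    = 207 × 5 × 0.9271 / 45100 × 0.94
    = 0.02 m = 20 mm

S_e ≈ 20 mm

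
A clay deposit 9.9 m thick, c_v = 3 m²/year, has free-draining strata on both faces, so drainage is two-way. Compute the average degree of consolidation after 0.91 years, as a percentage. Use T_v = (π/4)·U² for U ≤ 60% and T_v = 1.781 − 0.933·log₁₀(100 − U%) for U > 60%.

Drainage path length: H_d = H/2 = 4.95 m (double drainage).
T_v = c_v·t/H_d² = 3×0.91/4.95² = 0.11142.
T_v = 0.11142 corresponds to the U ≤ 60% branch:
U = √(4T_v/π) = 0.3766

U ≈ 37.7 %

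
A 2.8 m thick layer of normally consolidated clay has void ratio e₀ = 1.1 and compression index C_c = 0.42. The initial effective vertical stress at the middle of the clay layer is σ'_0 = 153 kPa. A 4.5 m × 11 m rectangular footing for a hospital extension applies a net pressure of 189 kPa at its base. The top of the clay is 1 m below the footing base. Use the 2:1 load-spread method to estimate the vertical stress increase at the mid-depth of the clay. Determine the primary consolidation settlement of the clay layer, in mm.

Mid-depth of clay below the footing base: z = 1 + 2.8/2 = 2.4 m.
Stress increase at mid-clay by the 2:1 spreading method:
Δσ = qBL/((B+z)(L+z)) = 189×4.5×11/((4.5+2.4)(11+2.4)) = 101.18 kPa
Final effective stress: σ'_f = σ'_0 + Δσ = 153 + 101.18 = 254.18 kPa.
Normally consolidated clay, so the full stress increment lies on the virgin compression line:
S_c = C_c·H/(1+e₀)·log₁₀(σ'_f/σ'_0) = 0.42×2.8/(1+1.1)×log₁₀(254.18/153)
    = 0.56 × 0.22045 = 0.1235 m

S_c ≈ 123 mm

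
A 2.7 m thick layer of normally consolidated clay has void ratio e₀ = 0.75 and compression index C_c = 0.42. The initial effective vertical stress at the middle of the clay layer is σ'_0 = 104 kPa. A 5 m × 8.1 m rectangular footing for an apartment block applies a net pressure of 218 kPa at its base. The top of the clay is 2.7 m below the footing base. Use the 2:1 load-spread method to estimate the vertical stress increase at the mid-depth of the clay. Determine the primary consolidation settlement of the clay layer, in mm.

Mid-depth of clay below the footing base: z = 2.7 + 2.7/2 = 4.05 m.
Stress increase at mid-clay by the 2:1 spreading method:
Δσ = qBL/((B+z)(L+z)) = 218×5×8.1/((5+4.05)(8.1+4.05)) = 80.295 kPa
Final effective stress: σ'_f = σ'_0 + Δσ = 104 + 80.295 = 184.3 kPa.
Normally consolidated clay, so the full stress increment lies on the virgin compression line:
S_c = C_c·H/(1+e₀)·log₁₀(σ'_f/σ'_0) = 0.42×2.7/(1+0.75)×log₁₀(184.3/104)
    = 0.648 × 0.24849 = 0.161 m

S_c ≈ 161 mm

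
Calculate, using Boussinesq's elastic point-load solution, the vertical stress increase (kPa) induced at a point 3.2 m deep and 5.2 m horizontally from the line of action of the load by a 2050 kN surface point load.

Boussinesq vertical stress below a point load on an elastic half-space:
Δσ_z = 3P/(2πz²) · [1 + (r/z)²]^(−5/2)
r/z = 5.2/3.2 = 1.625; [1+(r/z)²]^(−5/2) = 0.039542.
Δσ_z = 3×2050/(2π×3.2²) × 0.039542 = 95.586 × 0.039542 = 3.78 kPa

Δσ_z ≈ 3.78 kPa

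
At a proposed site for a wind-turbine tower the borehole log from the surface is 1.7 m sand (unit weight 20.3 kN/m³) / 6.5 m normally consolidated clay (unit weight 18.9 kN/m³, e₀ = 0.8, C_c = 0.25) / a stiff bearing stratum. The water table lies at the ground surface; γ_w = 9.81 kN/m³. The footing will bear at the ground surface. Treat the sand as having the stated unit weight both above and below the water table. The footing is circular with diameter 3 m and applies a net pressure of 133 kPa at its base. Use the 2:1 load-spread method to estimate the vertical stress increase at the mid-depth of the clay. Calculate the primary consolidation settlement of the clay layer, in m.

S_c ≈ 0.132 m

Mid-depth of clay below the ground surface: z = 1.7 + 6.5/2 = 4.95 m.
Total vertical stress at mid-clay: σ_v = 20.3×1.7 + 18.9×3.25 = 95.935 kPa.
Pore pressure: u = 9.81×(4.95 − 0) = 48.56 kPa.
Initial effective stress: σ'_0 = σ_v − u = 95.935 − 48.56 = 47.375 kPa.
Stress increase at mid-clay by the 2:1 spreading method:
Δσ ≈ qD²/(D+z)² = 133×3²/(3+4.95)² = 18.939 kPa
Final effective stress: σ'_f = σ'_0 + Δσ = 47.375 + 18.939 = 66.314 kPa.
Normally consolidated clay, so the full stress increment lies on the virgin compression line:
S_c = C_c·H/(1+e₀)·log₁₀(σ'_f/σ'_0) = 0.25×6.5/(1+0.8)×log₁₀(66.314/47.375)
    = 0.90278 × 0.14606 = 0.1319 m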